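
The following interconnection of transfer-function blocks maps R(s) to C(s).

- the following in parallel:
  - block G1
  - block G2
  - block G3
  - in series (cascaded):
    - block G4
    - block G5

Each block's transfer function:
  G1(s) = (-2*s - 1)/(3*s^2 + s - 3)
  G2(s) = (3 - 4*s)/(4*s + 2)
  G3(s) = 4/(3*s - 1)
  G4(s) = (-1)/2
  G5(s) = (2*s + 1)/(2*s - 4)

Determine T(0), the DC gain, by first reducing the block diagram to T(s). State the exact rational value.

Reducing step by step:

(1) reduce the series chain G4, G5 -> (-2*s - 1)/(4*s - 8)
(2) sum the parallel branches G1, G2, G3, (G4*G5) -> (-108*s^5 + 210*s^4 - 45*s^3 - 388*s^2 + 292*s + 49)/(72*s^5 - 108*s^4 - 152*s^3 + 144*s^2 + 44*s - 24)
That last expression is T(s); at s = 0 only the constant terms survive, so T(0) = 49/(-24) = -49/24.

Answer: -49/24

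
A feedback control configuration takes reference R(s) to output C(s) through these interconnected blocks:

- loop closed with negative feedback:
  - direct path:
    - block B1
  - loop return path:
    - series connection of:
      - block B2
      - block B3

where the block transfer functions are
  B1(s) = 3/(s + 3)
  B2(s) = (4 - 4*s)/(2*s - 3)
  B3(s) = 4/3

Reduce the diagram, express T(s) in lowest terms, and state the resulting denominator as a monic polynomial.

First reduce the diagram to T(s).

1. multiply B2, B3 (series) = (16 - 16*s)/(6*s - 9)
2. apply the feedback formula to B1, (B2*B3) = (6*s - 9)/(2*s^2 - 13*s + 7)
No further cancellation is possible in the step-2 result, so that is T(s). Its denominator becomes monic after dividing by the leading coefficient 2.

Answer: s^2 - 13*s/2 + 7/2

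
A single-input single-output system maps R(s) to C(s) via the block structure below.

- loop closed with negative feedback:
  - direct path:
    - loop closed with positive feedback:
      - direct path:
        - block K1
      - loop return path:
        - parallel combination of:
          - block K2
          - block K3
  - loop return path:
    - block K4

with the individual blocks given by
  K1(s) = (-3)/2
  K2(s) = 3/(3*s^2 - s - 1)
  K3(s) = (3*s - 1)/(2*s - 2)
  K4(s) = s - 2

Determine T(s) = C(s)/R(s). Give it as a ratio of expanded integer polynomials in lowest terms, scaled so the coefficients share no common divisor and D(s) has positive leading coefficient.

Step 1. combine K2, K3 in parallel: (9*s^3 - 6*s^2 + 4*s - 5)/(6*s^3 - 8*s^2 + 2)
Step 2. apply the feedback formula to K1, (K2+K3): (-18*s^3 + 24*s^2 - 6)/(39*s^3 - 34*s^2 + 12*s - 11)
Step 3. reduce the feedback loop with forward [K1/(1-K1*(K2+K3))] and return K4, which is the overall transfer function T(s) = C(s)/R(s) in lowest terms

Hence the answer: (18*s^3 - 24*s^2 + 6)/(18*s^4 - 99*s^3 + 82*s^2 - 6*s - 1)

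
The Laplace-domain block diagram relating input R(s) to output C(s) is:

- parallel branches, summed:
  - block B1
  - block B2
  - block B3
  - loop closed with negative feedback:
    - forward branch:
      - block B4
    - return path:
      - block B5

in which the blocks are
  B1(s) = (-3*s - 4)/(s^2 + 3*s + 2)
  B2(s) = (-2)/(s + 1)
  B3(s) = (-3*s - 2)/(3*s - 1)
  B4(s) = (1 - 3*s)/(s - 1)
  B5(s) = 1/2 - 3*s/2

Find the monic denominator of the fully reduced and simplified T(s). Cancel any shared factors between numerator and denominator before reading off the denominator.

Step 1: collapse the loop (B4 forward, B5 return) -> (2 - 6*s)/(9*s^2 - 4*s - 1)
Step 2: sum the parallel branches B1, B2, B3, [B4/(1+B4*B5)] -> (-27*s^5 - 240*s^4 - 214*s^3 + 184*s^2 + 33*s - 8)/(27*s^5 + 60*s^4 - 8*s^3 - 38*s^2 + 5*s + 2)
The result of step 2 is T(s) in lowest terms. Its denominator has leading coefficient 27; dividing the denominator through by 27 makes it monic.

Hence the answer: s^5 + 20*s^4/9 - 8*s^3/27 - 38*s^2/27 + 5*s/27 + 2/27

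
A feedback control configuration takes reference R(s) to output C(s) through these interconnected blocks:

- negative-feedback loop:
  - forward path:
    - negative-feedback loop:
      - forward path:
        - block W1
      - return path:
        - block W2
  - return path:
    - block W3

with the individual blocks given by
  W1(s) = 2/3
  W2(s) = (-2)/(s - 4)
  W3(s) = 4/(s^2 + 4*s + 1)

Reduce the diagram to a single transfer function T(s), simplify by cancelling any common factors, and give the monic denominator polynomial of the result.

First reduce the diagram to T(s).

Step 1: collapse the loop (W1 forward, W2 return): (2*s - 8)/(3*s - 16)
Step 2: feedback reduction of [W1/(1+W1*W2)], W3: (2*s^3 - 30*s - 8)/(3*s^3 - 4*s^2 - 53*s - 48)
The result of step 2 is T(s) in lowest terms. Its denominator has leading coefficient 3; dividing the denominator through by 3 makes it monic.

Answer: s^3 - 4*s^2/3 - 53*s/3 - 16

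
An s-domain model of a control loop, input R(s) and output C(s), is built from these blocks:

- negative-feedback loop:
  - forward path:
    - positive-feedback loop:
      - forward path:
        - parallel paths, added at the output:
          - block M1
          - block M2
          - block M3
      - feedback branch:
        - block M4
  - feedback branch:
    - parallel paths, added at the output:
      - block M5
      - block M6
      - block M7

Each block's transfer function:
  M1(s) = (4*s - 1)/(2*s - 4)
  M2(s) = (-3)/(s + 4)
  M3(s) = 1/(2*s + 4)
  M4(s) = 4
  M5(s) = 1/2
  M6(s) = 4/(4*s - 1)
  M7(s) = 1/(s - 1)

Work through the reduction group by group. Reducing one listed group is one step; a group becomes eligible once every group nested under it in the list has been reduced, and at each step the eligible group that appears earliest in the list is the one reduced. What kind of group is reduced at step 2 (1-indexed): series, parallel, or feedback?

Answer: feedback

Working:
(1) sum the parallel branches M1, M2, M3
(2) feedback reduction of (M1+M2+M3), M4
(3) add M5, M6, M7 (parallel)
(4) feedback reduction of [(M1+M2+M3)/(1-(M1+M2+M3)*M4)], (M5+M6+M7)
Step 2 collapses a feedback group.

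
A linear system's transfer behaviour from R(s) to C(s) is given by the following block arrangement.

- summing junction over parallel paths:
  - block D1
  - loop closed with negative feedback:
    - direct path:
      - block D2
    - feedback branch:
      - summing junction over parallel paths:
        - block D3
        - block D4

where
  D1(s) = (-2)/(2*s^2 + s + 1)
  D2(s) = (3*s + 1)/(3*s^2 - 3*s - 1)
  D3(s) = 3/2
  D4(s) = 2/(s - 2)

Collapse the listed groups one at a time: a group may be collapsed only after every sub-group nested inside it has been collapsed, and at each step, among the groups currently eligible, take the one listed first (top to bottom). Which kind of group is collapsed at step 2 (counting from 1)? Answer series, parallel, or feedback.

Step 1: sum the parallel branches D3, D4
Step 2: feedback reduction of D2, (D3+D4)
Step 3: add D1, [D2/(1+D2*(D3+D4))] (parallel)
So the answer for step 2 is feedback.

Hence the answer: feedback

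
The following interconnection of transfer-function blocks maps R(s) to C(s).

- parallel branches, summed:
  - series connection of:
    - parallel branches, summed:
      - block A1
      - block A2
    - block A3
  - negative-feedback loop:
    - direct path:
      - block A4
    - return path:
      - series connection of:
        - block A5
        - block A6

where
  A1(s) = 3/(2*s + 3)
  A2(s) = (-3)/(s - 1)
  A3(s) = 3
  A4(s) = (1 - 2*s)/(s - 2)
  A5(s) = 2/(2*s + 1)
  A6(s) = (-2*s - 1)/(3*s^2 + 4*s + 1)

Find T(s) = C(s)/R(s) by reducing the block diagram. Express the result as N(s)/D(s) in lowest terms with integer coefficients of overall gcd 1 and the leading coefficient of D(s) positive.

Step 1. sum the parallel branches A1, A2 -> (-3*s - 12)/(2*s^2 + s - 3)
Step 2. combine (A1+A2), A3 in series -> (-9*s - 36)/(2*s^2 + s - 3)
Step 3. series reduction of A5, A6 -> (-2)/(3*s^2 + 4*s + 1)
Step 4. close the feedback loop around A4, (A5*A6) -> (-6*s^3 - 5*s^2 + 2*s + 1)/(3*s^3 - 2*s^2 - 3*s - 4)
Step 5. combine ((A1+A2)*A3), [A4/(1+A4*(A5*A6))] in parallel - this is the overall T(s), already in the required normalized form

Hence the answer: (-12*s^5 - 43*s^4 - 73*s^3 + 118*s^2 + 139*s + 141)/(6*s^5 - s^4 - 17*s^3 - 5*s^2 + 5*s + 12)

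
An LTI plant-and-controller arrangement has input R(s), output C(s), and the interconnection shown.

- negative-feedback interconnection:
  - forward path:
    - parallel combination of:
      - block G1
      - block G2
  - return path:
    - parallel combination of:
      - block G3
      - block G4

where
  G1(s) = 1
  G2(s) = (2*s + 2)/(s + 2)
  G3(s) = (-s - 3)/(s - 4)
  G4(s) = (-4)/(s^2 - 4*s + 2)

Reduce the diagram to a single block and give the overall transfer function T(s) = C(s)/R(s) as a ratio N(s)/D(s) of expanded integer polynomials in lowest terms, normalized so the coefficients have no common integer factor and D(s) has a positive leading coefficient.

(1) sum the parallel branches G1, G2, giving (3*s + 4)/(s + 2)
(2) parallel reduction of G3, G4, giving (-s^3 + s^2 + 6*s + 10)/(s^3 - 8*s^2 + 18*s - 8)
(3) collapse the loop ((G1+G2) forward, (G3+G4) return), giving the overall T(s)

Hence the answer: (-3*s^4 + 20*s^3 - 22*s^2 - 48*s + 32)/(2*s^4 + 7*s^3 - 24*s^2 - 82*s - 24)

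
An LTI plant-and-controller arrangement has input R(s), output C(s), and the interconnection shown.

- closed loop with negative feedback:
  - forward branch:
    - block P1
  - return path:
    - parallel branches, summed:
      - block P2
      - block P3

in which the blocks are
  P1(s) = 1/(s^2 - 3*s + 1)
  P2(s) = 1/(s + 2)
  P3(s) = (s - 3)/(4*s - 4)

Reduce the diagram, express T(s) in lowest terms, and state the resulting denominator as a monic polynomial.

First reduce the diagram to T(s).

1. combine P2, P3 in parallel, giving (s^2 + 3*s - 10)/(4*s^2 + 4*s - 8)
2. close the feedback loop around P1, (P2+P3), giving (4*s^2 + 4*s - 8)/(4*s^4 - 8*s^3 - 15*s^2 + 31*s - 18)
T(s) is the step-2 result (common factors already cancelled). Leading coefficient of the denominator: 4. Divide through by 4 for the monic polynomial.

Answer: s^4 - 2*s^3 - 15*s^2/4 + 31*s/4 - 9/2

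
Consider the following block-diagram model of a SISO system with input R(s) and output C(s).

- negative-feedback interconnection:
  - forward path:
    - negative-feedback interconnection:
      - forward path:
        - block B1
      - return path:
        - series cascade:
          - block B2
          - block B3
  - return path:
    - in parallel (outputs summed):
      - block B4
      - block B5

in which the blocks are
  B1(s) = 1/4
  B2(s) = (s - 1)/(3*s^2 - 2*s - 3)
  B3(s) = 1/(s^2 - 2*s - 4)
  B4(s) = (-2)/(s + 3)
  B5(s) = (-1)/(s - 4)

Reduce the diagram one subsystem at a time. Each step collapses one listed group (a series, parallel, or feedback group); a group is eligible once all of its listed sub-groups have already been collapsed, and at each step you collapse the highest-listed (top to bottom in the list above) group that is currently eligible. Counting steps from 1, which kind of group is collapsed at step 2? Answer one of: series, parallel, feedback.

The answer is feedback.

Reasoning:
1. cascade B2, B3
2. reduce the feedback loop with forward B1 and return (B2*B3)
3. add B4, B5 (parallel)
4. reduce the feedback loop with forward [B1/(1+B1*(B2*B3))] and return (B4+B5)
Step 2: feedback.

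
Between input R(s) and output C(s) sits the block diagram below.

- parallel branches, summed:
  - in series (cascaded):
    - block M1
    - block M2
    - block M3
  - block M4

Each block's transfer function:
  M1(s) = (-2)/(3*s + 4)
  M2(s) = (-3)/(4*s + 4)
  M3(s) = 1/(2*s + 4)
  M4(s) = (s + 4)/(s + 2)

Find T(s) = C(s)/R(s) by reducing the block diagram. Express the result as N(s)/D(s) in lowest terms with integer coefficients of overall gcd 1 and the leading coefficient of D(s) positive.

The answer is (12*s^3 + 76*s^2 + 128*s + 67)/(12*s^3 + 52*s^2 + 72*s + 32).

Reasoning:
Step 1. combine M1, M2, M3 in series gives 3/(12*s^3 + 52*s^2 + 72*s + 32)
Step 2. sum the parallel branches (M1*M2*M3), M4 - this is the overall T(s), already in the required normalized form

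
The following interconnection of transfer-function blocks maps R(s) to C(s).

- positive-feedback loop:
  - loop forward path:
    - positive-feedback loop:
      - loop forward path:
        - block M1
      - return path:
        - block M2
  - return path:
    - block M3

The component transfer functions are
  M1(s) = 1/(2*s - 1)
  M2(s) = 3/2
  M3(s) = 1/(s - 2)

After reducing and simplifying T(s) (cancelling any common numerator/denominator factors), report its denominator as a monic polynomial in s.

(1) collapse the loop (M1 forward, M2 return): 2/(4*s - 5)
(2) reduce the feedback loop with forward [M1/(1-M1*M2)] and return M3: (2*s - 4)/(4*s^2 - 13*s + 8)
Step 2 gives the fully reduced T(s), with no common factor left to cancel. The denominator's leading coefficient is 4, so divide each of its coefficients by 4 to get the monic form.

Final answer: s^2 - 13*s/4 + 2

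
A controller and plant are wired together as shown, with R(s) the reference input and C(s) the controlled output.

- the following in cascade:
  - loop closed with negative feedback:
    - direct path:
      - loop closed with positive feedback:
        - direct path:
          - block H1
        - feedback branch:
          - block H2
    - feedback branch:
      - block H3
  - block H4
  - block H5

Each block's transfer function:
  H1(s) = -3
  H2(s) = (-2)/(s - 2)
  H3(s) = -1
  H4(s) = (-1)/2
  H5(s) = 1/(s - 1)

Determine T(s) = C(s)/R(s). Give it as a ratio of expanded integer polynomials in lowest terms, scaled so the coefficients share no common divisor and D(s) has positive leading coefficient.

The answer is (3*s - 6)/(8*s^2 - 36*s + 28).

Reasoning:
1. close the feedback loop around H1, H2 -> (6 - 3*s)/(s - 8)
2. close the feedback loop around [H1/(1-H1*H2)], H3 -> (6 - 3*s)/(4*s - 14)
3. cascade [[H1/(1-H1*H2)]/(1+[H1/(1-H1*H2)]*H3)], H4, H5 - this is the overall T(s), already in the required normalized form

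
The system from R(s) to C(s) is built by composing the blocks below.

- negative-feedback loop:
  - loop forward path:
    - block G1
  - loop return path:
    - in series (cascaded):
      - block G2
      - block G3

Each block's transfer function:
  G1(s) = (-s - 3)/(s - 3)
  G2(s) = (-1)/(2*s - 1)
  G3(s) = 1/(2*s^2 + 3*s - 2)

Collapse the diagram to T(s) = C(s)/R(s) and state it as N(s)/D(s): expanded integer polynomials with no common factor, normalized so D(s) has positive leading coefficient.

The answer is (-4*s^4 - 16*s^3 - 5*s^2 + 19*s - 6)/(4*s^4 - 8*s^3 - 19*s^2 + 24*s - 3).

Reasoning:
Step 1: multiply G2, G3 (series) gives (-1)/(4*s^3 + 4*s^2 - 7*s + 2)
Step 2: collapse the loop (G1 forward, (G2*G3) return); the result is T(s) itself (integer coefficients, no common factor, positive leading denominator coefficient)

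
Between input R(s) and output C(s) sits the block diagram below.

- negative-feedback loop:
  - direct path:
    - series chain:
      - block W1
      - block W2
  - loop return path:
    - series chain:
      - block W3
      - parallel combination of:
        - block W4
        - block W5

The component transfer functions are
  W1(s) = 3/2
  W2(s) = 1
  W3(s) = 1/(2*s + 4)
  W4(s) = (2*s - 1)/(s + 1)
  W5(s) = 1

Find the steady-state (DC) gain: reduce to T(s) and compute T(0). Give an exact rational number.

(1) series reduction of W1, W2 gives 3/2
(2) combine W4, W5 in parallel gives (3*s)/(s + 1)
(3) combine W3, (W4+W5) in series gives (3*s)/(2*s^2 + 6*s + 4)
(4) reduce the feedback loop with forward (W1*W2) and return (W3*(W4+W5)) gives (6*s^2 + 18*s + 12)/(4*s^2 + 21*s + 8)
That last expression is T(s); at s = 0 only the constant terms survive, so T(0) = 12/8 = 3/2.

Answer: 3/2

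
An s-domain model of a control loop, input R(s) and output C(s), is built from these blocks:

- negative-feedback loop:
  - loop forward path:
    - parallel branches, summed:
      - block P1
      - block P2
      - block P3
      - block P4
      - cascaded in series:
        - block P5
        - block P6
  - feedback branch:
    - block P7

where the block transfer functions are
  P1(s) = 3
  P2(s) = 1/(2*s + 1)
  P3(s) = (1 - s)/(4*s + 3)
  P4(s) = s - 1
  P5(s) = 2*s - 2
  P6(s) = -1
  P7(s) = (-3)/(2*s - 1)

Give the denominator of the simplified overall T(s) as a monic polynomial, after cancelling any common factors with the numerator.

1. multiply P5, P6 (series) -> 2 - 2*s
2. combine P1, P2, P3, P4, (P5*P6) in parallel -> (-8*s^3 + 20*s^2 + 42*s + 16)/(8*s^2 + 10*s + 3)
3. close the feedback loop around (P1+P2+P3+P4+(P5*P6)), P7 -> (-16*s^4 + 48*s^3 + 64*s^2 - 10*s - 16)/(40*s^3 - 48*s^2 - 130*s - 51)
The result of step 3 is T(s) in lowest terms. Its denominator has leading coefficient 40; dividing the denominator through by 40 makes it monic.

Hence the answer: s^3 - 6*s^2/5 - 13*s/4 - 51/40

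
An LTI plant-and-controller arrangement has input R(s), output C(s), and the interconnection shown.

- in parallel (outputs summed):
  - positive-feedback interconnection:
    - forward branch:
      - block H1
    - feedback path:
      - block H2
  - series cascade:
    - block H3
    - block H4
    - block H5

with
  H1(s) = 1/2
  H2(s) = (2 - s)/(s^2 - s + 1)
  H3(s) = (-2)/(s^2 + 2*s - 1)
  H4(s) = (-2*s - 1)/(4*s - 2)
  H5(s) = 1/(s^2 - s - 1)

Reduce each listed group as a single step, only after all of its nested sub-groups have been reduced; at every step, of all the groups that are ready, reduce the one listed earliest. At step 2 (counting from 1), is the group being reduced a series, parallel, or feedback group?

[1] collapse the loop (H1 forward, H2 return)
[2] combine H3, H4, H5 in series
[3] parallel reduction of [H1/(1-H1*H2)], (H3*H4*H5)
Step 2: series.

Final answer: series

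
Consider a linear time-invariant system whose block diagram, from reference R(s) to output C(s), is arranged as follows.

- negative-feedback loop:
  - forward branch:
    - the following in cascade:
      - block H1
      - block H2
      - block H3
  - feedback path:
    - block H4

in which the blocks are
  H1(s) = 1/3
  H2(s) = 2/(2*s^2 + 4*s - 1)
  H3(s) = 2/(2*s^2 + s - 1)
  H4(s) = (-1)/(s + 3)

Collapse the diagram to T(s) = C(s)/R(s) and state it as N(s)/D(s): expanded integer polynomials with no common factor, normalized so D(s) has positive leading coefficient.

Reducing step by step:

Step 1 - reduce the series chain H1, H2, H3: 4/(12*s^4 + 30*s^3 - 15*s + 3)
Step 2 - reduce the feedback loop with forward (H1*H2*H3) and return H4, which is the overall transfer function T(s) = C(s)/R(s) in lowest terms

Answer: (4*s + 12)/(12*s^5 + 66*s^4 + 90*s^3 - 15*s^2 - 42*s + 5)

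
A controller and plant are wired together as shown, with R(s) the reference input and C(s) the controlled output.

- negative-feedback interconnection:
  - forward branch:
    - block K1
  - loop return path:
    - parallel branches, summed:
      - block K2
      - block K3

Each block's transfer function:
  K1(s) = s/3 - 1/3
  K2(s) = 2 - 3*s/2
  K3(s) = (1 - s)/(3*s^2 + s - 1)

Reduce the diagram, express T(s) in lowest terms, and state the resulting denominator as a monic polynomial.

Reducing step by step:

Step 1: parallel reduction of K2, K3, giving (-9*s^3 + 9*s^2 + 5*s - 2)/(6*s^2 + 2*s - 2)
Step 2: reduce the feedback loop with forward K1 and return (K2+K3), giving (-6*s^3 + 4*s^2 + 4*s - 2)/(9*s^4 - 18*s^3 - 14*s^2 + s + 4)
T(s) is the step-2 result (common factors already cancelled). Leading coefficient of the denominator: 9. Divide through by 9 for the monic polynomial.

Answer: s^4 - 2*s^3 - 14*s^2/9 + s/9 + 4/9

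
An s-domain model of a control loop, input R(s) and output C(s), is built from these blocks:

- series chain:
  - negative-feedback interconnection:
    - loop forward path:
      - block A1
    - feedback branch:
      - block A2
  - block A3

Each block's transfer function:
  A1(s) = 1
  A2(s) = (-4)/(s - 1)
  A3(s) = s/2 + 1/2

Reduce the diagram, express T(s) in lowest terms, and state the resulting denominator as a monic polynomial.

First reduce the diagram to T(s).

[1] collapse the loop (A1 forward, A2 return); result (s - 1)/(s - 5)
[2] cascade [A1/(1+A1*A2)], A3; result (s^2 - 1)/(2*s - 10)
That last expression is T(s), already simplified. Scaling its denominator by 1/2 (the reciprocal of the leading coefficient) yields the monic denominator.

Answer: s - 5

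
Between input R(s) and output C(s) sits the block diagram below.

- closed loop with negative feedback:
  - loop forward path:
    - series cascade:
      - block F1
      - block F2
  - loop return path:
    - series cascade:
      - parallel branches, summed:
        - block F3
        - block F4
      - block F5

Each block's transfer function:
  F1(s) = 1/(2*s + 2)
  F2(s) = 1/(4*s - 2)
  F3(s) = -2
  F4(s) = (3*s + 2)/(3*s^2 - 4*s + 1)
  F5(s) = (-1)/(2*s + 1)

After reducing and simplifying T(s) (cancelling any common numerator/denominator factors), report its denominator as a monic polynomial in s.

Step 1. series reduction of F1, F2, giving 1/(8*s^2 + 4*s - 4)
Step 2. reduce the parallel group F3, F4, giving (-6*s^2 + 11*s)/(3*s^2 - 4*s + 1)
Step 3. multiply (F3+F4), F5 (series), giving (6*s^2 - 11*s)/(6*s^3 - 5*s^2 - 2*s + 1)
Step 4. reduce the feedback loop with forward (F1*F2) and return ((F3+F4)*F5), giving (6*s^3 - 5*s^2 - 2*s + 1)/(48*s^5 - 16*s^4 - 60*s^3 + 26*s^2 + s - 4)
The result of step 4 is T(s) in lowest terms. Its denominator has leading coefficient 48; dividing the denominator through by 48 makes it monic.

Therefore the answer is s^5 - s^4/3 - 5*s^3/4 + 13*s^2/24 + s/48 - 1/12.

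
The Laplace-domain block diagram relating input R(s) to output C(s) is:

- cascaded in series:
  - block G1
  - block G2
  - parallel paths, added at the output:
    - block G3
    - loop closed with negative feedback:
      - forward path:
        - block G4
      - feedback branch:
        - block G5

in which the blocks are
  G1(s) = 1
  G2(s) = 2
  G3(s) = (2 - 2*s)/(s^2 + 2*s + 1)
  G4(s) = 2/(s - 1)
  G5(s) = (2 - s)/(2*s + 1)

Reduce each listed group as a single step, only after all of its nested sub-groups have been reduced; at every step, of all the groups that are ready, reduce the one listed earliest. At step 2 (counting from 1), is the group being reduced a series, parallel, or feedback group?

[1] reduce the feedback loop with forward G4 and return G5
[2] reduce the parallel group G3, [G4/(1+G4*G5)]
[3] cascade G1, G2, (G3+[G4/(1+G4*G5)])
Step 2: parallel.

Therefore the answer is parallel.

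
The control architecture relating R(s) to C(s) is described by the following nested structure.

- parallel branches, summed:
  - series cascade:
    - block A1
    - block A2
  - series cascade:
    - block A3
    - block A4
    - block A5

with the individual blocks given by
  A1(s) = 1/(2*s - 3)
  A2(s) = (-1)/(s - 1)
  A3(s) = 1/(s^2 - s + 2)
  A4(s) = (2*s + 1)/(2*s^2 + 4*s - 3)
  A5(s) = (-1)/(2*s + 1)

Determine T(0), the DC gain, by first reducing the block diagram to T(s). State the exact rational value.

The answer is -1/6.

Reasoning:
1. series reduction of A1, A2, giving (-1)/(2*s^2 - 5*s + 3)
2. series reduction of A3, A4, A5, giving (-1)/(2*s^4 + 2*s^3 - 3*s^2 + 11*s - 6)
3. combine (A1*A2), (A3*A4*A5) in parallel, giving (-2*s^4 - 2*s^3 + s^2 - 6*s + 3)/(4*s^6 - 6*s^5 - 10*s^4 + 43*s^3 - 76*s^2 + 63*s - 18)
That last expression is T(s); at s = 0 only the constant terms survive, so T(0) = 3/(-18) = -1/6.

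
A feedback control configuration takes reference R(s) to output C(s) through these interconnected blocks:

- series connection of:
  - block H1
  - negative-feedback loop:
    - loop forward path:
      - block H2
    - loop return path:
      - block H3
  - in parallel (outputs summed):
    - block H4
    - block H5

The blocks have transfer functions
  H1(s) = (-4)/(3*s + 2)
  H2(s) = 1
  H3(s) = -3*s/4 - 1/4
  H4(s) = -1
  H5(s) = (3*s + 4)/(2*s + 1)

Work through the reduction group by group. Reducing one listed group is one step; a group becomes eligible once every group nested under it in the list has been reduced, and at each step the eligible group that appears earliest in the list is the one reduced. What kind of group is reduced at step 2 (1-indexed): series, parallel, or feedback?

(1) feedback reduction of H2, H3
(2) parallel reduction of H4, H5
(3) multiply H1, [H2/(1+H2*H3)], (H4+H5) (series)
The group at step 2 is a parallel group.

Hence the answer: parallel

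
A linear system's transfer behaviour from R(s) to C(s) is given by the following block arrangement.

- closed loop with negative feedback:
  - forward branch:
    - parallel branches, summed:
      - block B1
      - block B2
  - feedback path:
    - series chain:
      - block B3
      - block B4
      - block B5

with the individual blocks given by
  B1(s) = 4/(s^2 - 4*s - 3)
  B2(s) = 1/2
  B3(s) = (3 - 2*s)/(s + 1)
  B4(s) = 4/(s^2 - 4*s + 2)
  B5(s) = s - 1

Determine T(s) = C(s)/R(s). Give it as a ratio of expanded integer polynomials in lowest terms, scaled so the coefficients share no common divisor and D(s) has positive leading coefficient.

Reducing step by step:

(1) combine B1, B2 in parallel: (s^2 - 4*s + 5)/(2*s^2 - 8*s - 6)
(2) cascade B3, B4, B5: (-8*s^2 + 20*s - 12)/(s^3 - 3*s^2 - 2*s + 2)
(3) apply the feedback formula to (B1+B2), (B3*B4*B5), giving the overall T(s)

Answer: (s^5 - 7*s^4 + 15*s^3 - 5*s^2 - 18*s + 10)/(2*s^5 - 22*s^4 + 66*s^3 - 94*s^2 + 144*s - 72)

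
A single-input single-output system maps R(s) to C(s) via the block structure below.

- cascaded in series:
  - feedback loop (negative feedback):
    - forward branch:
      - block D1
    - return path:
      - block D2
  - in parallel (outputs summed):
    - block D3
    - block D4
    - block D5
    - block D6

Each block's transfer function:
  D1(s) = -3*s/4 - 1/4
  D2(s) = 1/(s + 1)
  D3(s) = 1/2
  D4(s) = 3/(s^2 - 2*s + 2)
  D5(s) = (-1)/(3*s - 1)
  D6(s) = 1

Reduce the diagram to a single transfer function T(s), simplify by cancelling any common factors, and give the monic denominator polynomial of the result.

Answer: s^4 + 2*s^3/3 - 13*s^2/3 + 22*s/3 - 2

Working:
(1) feedback reduction of D1, D2 -> (-3*s^2 - 4*s - 1)/(s + 3)
(2) reduce the parallel group D3, D4, D5, D6 -> (9*s^3 - 23*s^2 + 46*s - 16)/(6*s^3 - 14*s^2 + 16*s - 4)
(3) multiply [D1/(1+D1*D2)], (D3+D4+D5+D6) (series) -> (-27*s^5 + 33*s^4 - 55*s^3 - 113*s^2 + 18*s + 16)/(6*s^4 + 4*s^3 - 26*s^2 + 44*s - 12)
The result of step 3 is T(s) in lowest terms. Its denominator has leading coefficient 6; dividing the denominator through by 6 makes it monic.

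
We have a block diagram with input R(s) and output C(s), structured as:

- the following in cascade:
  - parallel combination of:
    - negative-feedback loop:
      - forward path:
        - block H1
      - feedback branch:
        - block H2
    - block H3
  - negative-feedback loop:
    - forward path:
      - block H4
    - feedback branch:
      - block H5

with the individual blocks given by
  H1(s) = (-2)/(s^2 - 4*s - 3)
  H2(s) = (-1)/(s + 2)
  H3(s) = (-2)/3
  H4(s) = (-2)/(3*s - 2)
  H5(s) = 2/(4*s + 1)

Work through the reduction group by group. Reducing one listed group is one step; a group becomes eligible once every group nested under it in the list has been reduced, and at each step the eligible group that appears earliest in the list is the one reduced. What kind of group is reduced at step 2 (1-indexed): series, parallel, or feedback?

The answer is parallel.

Reasoning:
(1) collapse the loop (H1 forward, H2 return)
(2) sum the parallel branches [H1/(1+H1*H2)], H3
(3) apply the feedback formula to H4, H5
(4) reduce the series chain ([H1/(1+H1*H2)]+H3), [H4/(1+H4*H5)]
Step 2 collapses a parallel group.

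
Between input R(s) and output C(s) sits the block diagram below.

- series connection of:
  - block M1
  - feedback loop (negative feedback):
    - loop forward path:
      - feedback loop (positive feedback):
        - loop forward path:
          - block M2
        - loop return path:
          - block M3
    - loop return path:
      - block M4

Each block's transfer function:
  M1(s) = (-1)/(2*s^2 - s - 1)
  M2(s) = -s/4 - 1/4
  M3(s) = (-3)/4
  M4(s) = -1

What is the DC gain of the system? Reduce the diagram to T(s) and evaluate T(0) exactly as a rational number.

Step 1. close the feedback loop around M2, M3; result (4*s + 4)/(3*s - 13)
Step 2. close the feedback loop around [M2/(1-M2*M3)], M4; result (-4*s - 4)/(s + 17)
Step 3. combine M1, [[M2/(1-M2*M3)]/(1+[M2/(1-M2*M3)]*M4)] in series; result (4*s + 4)/(2*s^3 + 33*s^2 - 18*s - 17)
Evaluating the step-3 result (the overall T(s)) at s = 0 gives T(0) = 4/(-17) = -4/17.

Answer: -4/17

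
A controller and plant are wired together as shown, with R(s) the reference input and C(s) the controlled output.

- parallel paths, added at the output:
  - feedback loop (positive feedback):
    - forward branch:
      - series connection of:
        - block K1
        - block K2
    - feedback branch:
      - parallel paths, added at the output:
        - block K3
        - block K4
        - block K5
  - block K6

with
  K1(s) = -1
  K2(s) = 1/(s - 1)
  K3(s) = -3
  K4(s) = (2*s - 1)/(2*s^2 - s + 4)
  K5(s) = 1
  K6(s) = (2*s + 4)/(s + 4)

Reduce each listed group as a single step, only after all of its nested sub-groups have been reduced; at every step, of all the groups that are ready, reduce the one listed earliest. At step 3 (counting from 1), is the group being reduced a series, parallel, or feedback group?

(1) cascade K1, K2
(2) combine K3, K4, K5 in parallel
(3) collapse the loop ((K1*K2) forward, (K3+K4+K5) return)
(4) parallel reduction of [(K1*K2)/(1-(K1*K2)*(K3+K4+K5))], K6
Step 3 collapses a feedback group.

Therefore the answer is feedback.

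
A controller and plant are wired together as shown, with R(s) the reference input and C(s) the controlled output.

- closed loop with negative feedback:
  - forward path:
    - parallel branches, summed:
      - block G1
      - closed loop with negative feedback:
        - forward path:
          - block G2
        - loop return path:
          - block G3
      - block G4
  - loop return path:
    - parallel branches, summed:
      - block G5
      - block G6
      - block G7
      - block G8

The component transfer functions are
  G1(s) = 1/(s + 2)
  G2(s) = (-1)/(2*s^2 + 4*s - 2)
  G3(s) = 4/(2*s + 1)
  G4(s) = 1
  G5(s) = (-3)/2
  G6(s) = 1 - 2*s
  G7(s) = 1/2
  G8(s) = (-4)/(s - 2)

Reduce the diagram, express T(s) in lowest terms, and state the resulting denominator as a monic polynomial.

[1] feedback reduction of G2, G3 -> (-2*s - 1)/(4*s^3 + 10*s^2 - 6)
[2] add G1, [G2/(1+G2*G3)], G4 (parallel) -> (4*s^4 + 22*s^3 + 28*s^2 - 11*s - 20)/(4*s^4 + 18*s^3 + 20*s^2 - 6*s - 12)
[3] add G5, G6, G7, G8 (parallel) -> (-2*s^2 + 4*s - 4)/(s - 2)
[4] apply the feedback formula to (G1+[G2/(1+G2*G3)]+G4), (G5+G6+G7+G8) -> (-4*s^5 - 14*s^4 + 16*s^3 + 67*s^2 - 2*s - 40)/(8*s^6 + 24*s^5 - 26*s^4 - 30*s^3 + 162*s^2 + 36*s - 104)
The result of step 4 is T(s) in lowest terms. Its denominator has leading coefficient 8; dividing the denominator through by 8 makes it monic.

Hence the answer: s^6 + 3*s^5 - 13*s^4/4 - 15*s^3/4 + 81*s^2/4 + 9*s/2 - 13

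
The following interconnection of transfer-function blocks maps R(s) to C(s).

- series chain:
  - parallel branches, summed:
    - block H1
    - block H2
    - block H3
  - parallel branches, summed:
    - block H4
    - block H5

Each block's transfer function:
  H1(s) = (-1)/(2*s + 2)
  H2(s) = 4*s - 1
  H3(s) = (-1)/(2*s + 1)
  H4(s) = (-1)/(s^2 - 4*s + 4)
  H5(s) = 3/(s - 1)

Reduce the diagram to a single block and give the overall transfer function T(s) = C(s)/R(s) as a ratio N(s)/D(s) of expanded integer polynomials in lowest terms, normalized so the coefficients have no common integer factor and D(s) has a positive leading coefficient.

Answer: (48*s^5 - 148*s^4 - 58*s^3 + 271*s^2 + 39*s - 65)/(4*s^5 - 14*s^4 + 4*s^3 + 22*s^2 - 8*s - 8)

Working:
[1] parallel reduction of H1, H2, H3; result (16*s^3 + 20*s^2 - 2*s - 5)/(4*s^2 + 6*s + 2)
[2] reduce the parallel group H4, H5; result (3*s^2 - 13*s + 13)/(s^3 - 5*s^2 + 8*s - 4)
[3] series reduction of (H1+H2+H3), (H4+H5); the result is T(s) itself (integer coefficients, no common factor, positive leading denominator coefficient)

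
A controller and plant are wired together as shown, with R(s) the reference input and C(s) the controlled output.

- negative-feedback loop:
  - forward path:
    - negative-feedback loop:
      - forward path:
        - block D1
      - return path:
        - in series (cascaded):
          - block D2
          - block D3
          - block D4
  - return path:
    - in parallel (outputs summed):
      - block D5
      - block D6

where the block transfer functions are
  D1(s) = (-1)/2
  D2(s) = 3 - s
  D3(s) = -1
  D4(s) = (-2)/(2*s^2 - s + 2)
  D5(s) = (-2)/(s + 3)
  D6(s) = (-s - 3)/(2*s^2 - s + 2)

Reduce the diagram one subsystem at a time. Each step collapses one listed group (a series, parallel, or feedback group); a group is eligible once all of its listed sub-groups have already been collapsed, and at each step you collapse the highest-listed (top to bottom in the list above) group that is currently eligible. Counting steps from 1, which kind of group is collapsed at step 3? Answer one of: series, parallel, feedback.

[1] cascade D2, D3, D4
[2] reduce the feedback loop with forward D1 and return (D2*D3*D4)
[3] combine D5, D6 in parallel
[4] collapse the loop ([D1/(1+D1*(D2*D3*D4))] forward, (D5+D6) return)
Step 3: parallel.

Answer: parallel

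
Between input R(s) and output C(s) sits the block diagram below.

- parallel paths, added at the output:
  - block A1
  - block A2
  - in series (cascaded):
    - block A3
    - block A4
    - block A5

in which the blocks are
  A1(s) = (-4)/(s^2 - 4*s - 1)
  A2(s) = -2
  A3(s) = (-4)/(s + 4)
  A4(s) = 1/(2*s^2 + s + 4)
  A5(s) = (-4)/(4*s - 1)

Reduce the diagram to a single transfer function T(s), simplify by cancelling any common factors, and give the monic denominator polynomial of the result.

Answer: s^6 + s^5/4 - 121*s^4/8 - 35*s^3/4 - 263*s^2/8 + s + 2

Working:
Step 1. combine A3, A4, A5 in series -> 16/(8*s^4 + 34*s^3 + 23*s^2 + 56*s - 16)
Step 2. sum the parallel branches A1, A2, (A3*A4*A5) -> (-16*s^6 - 4*s^5 + 210*s^4 + 4*s^3 + 450*s^2 - 304*s + 16)/(8*s^6 + 2*s^5 - 121*s^4 - 70*s^3 - 263*s^2 + 8*s + 16)
No further cancellation is possible in the step-2 result, so that is T(s). Its denominator becomes monic after dividing by the leading coefficient 8.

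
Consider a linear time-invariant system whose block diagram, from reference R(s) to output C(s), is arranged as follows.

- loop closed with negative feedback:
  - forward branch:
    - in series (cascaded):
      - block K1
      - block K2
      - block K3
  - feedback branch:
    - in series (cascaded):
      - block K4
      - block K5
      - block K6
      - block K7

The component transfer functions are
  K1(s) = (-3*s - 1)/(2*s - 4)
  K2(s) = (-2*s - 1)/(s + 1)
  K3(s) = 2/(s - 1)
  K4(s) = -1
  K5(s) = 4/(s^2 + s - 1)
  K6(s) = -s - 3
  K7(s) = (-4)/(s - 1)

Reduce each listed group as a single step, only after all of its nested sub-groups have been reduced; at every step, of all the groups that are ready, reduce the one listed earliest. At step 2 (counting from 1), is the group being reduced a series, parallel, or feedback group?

Answer: series

Working:
Step 1: reduce the series chain K1, K2, K3
Step 2: series reduction of K4, K5, K6, K7
Step 3: feedback reduction of (K1*K2*K3), (K4*K5*K6*K7)
The group at step 2 is a series group.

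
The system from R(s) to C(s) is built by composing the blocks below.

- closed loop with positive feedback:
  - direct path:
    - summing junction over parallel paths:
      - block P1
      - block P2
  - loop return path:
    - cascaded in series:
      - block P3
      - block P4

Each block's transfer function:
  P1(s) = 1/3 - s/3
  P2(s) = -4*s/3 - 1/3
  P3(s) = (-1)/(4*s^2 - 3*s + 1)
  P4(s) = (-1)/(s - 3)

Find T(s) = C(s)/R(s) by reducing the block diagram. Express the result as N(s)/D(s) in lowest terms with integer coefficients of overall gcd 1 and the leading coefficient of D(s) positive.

Answer: (-20*s^4 + 75*s^3 - 50*s^2 + 15*s)/(12*s^3 - 45*s^2 + 35*s - 9)

Working:
(1) sum the parallel branches P1, P2 gives (-5*s)/3
(2) combine P3, P4 in series gives 1/(4*s^3 - 15*s^2 + 10*s - 3)
(3) close the feedback loop around (P1+P2), (P3*P4), which is the overall transfer function T(s) = C(s)/R(s) in lowest terms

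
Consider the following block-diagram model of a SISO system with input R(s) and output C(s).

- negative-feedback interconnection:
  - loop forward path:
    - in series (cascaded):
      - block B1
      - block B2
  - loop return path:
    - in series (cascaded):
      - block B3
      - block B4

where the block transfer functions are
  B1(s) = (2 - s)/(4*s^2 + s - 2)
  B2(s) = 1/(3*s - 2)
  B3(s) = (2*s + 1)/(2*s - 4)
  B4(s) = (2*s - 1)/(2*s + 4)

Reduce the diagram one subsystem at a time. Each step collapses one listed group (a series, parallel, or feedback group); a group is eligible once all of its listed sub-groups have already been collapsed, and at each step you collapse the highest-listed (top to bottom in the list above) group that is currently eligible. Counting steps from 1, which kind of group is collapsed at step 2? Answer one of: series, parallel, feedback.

Step 1 - cascade B1, B2
Step 2 - series reduction of B3, B4
Step 3 - feedback reduction of (B1*B2), (B3*B4)
So the answer for step 2 is series.

Therefore the answer is series.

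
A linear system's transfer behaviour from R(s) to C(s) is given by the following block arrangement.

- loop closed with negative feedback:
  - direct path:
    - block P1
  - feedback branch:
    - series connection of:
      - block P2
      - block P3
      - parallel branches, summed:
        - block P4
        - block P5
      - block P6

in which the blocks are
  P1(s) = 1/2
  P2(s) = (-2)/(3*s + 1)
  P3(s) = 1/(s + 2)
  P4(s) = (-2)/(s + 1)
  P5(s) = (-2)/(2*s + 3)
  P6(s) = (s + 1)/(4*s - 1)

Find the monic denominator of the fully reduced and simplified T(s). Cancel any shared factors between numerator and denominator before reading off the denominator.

[1] combine P4, P5 in parallel = (-6*s - 8)/(2*s^2 + 5*s + 3)
[2] multiply P2, P3, (P4+P5), P6 (series) = (12*s + 16)/(24*s^4 + 86*s^3 + 77*s^2 - s - 6)
[3] feedback reduction of P1, (P2*P3*(P4+P5)*P6) = (24*s^4 + 86*s^3 + 77*s^2 - s - 6)/(48*s^4 + 172*s^3 + 154*s^2 + 10*s + 4)
The result of step 3 is T(s) in lowest terms. Its denominator has leading coefficient 48; dividing the denominator through by 48 makes it monic.

Answer: s^4 + 43*s^3/12 + 77*s^2/24 + 5*s/24 + 1/12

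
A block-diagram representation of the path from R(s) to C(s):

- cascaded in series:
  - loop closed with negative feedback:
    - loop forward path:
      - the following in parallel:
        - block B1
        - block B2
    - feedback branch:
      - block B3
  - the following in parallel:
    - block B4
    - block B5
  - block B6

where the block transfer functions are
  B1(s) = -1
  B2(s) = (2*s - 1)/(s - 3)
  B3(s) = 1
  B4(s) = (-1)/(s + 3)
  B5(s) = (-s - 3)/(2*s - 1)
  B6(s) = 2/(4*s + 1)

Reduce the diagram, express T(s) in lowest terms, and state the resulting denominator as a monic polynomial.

Step 1. add B1, B2 (parallel); result (s + 2)/(s - 3)
Step 2. collapse the loop ((B1+B2) forward, B3 return); result (s + 2)/(2*s - 1)
Step 3. reduce the parallel group B4, B5; result (-s^2 - 8*s - 8)/(2*s^2 + 5*s - 3)
Step 4. combine [(B1+B2)/(1+(B1+B2)*B3)], (B4+B5), B6 in series; result (-2*s^3 - 20*s^2 - 48*s - 32)/(16*s^4 + 36*s^3 - 36*s^2 + s + 3)
That last expression is T(s), already simplified. Scaling its denominator by 1/16 (the reciprocal of the leading coefficient) yields the monic denominator.

Final answer: s^4 + 9*s^3/4 - 9*s^2/4 + s/16 + 3/16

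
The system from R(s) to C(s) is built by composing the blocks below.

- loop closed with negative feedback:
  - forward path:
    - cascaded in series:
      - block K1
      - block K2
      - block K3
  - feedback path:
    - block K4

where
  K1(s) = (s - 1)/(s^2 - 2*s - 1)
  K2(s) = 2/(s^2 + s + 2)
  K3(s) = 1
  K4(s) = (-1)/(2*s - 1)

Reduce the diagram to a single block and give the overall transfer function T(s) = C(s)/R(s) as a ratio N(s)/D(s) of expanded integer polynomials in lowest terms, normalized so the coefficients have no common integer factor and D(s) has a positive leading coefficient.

1. combine K1, K2, K3 in series, giving (2*s - 2)/(s^4 - s^3 - s^2 - 5*s - 2)
2. apply the feedback formula to (K1*K2*K3), K4, giving the overall T(s)

Answer: (4*s^2 - 6*s + 2)/(2*s^5 - 3*s^4 - s^3 - 9*s^2 - s + 4)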